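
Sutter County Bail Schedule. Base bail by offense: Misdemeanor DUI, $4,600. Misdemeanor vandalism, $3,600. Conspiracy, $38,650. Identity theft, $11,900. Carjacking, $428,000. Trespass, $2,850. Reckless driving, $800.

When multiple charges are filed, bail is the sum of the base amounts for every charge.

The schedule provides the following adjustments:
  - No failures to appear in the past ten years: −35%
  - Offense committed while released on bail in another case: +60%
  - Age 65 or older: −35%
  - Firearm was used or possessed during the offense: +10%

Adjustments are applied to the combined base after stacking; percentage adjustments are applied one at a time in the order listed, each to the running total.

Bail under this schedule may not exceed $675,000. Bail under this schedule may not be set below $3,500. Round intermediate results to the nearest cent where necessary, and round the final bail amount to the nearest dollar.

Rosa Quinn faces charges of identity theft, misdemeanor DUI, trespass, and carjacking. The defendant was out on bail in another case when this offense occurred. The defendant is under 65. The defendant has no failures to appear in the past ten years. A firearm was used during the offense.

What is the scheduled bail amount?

$511,768

Base amounts from the schedule: identity theft $11,900; misdemeanor DUI $4,600; trespass $2,850; carjacking $428,000.
Stacking rule: sum of all bases. $11,900 + $4,600 + $2,850 + $428,000 = $447,350.
No failures to appear in the past ten years (−35%): $447,350 × 0.65 = $290,777.50.
Offense committed while released on bail in another case (+60%): $290,777.50 × 1.6 = $465,244.
Firearm was used or possessed during the offense (+10%): $465,244 × 1.1 = $511,768.40.
$511,768.40 is within the $675,000 maximum.
$511,768.40 is at or above the $3,500 minimum.
Rounded to the nearest dollar: $511,768.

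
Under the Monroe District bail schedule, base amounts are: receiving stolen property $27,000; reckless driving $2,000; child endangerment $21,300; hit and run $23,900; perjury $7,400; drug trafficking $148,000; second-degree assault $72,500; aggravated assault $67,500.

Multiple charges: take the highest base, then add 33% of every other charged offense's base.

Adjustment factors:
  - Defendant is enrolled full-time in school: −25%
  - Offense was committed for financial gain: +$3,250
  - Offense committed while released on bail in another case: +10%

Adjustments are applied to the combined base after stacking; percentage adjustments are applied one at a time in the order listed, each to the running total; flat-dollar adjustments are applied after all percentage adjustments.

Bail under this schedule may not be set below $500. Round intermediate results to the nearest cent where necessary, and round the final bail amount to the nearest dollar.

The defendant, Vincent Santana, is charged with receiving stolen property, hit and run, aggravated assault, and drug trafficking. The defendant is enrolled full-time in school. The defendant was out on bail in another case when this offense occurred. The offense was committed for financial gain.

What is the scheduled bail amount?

Base amounts from the schedule: receiving stolen property $27,000; hit and run $23,900; aggravated assault $67,500; drug trafficking $148,000.
Stacking rule: highest base plus 33% of each additional charge. Highest is drug trafficking at $148,000. Additional: $27,000 × 33% = $8,910; $23,900 × 33% = $7,887; $67,500 × 33% = $22,275. Combined base = $148,000 + $39,072 = $187,072.
Defendant is enrolled full-time in school (−25%): $187,072 × 0.75 = $140,304.
Offense committed while released on bail in another case (+10%): $140,304 × 1.1 = $154,334.40.
Offense was committed for financial gain (+$3,250 flat): $154,334.40 + $3,250 = $157,584.40.
$157,584.40 is at or above the $500 minimum.
Rounded to the nearest dollar: $157,584.

$157,584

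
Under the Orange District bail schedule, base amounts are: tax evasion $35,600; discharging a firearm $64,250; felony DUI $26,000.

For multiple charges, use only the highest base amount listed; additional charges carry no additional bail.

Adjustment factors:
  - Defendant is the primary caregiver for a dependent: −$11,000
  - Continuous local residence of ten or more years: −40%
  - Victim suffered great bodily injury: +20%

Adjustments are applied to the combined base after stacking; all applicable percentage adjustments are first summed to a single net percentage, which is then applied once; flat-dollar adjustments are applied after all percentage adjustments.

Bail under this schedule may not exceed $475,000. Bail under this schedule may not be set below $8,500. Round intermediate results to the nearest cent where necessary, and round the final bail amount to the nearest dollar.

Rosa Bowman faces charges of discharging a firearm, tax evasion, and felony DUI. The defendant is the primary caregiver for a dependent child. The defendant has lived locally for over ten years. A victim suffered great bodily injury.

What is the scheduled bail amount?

$40,400

Base amounts from the schedule: discharging a firearm $64,250; tax evasion $35,600; felony DUI $26,000.
Stacking rule: use the highest base only. Highest is discharging a firearm at $64,250. Combined base = $64,250.
Net percentage adjustment: −40% +20% = −20%. $64,250 × 0.8 = $51,400.
Defendant is the primary caregiver for a dependent (−$11,000 flat): $51,400 − $11,000 = $40,400.
$40,400 is within the $475,000 maximum.
$40,400 is at or above the $8,500 minimum.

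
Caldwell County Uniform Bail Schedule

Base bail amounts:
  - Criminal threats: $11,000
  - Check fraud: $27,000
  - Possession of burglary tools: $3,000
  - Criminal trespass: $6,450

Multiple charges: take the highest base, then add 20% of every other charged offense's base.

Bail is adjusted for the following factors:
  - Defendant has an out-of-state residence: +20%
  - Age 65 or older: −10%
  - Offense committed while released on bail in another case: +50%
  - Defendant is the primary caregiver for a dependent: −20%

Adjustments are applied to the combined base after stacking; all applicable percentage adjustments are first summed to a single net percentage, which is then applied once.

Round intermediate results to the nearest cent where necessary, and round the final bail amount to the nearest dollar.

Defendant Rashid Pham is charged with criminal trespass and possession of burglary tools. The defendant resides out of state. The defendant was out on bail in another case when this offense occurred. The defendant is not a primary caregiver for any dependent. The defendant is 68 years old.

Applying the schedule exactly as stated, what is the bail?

$11,280

Base amounts from the schedule: criminal trespass $6,450; possession of burglary tools $3,000.
Stacking rule: highest base plus 20% of each additional charge. Highest is criminal trespass at $6,450. Additional: $3,000 × 20% = $600. Combined base = $6,450 + $600 = $7,050.
Net percentage adjustment: +20% −10% +50% = +60%. $7,050 × 1.6 = $11,280.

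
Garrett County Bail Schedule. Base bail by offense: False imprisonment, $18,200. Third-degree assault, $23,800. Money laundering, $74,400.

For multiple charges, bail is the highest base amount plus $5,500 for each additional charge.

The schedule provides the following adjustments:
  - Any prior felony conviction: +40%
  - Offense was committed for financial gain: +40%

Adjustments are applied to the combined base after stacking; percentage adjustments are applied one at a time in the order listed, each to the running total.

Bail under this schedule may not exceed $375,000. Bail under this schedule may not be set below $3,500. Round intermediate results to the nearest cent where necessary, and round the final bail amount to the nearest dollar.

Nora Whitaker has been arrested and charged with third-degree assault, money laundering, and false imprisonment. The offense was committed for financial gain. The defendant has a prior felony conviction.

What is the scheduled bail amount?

Base amounts from the schedule: third-degree assault $23,800; money laundering $74,400; false imprisonment $18,200.
Stacking rule: highest base plus $5,500 per additional charge. Highest is money laundering at $74,400; 2 additional charges → +$11,000. Combined base = $85,400.
Any prior felony conviction (+40%): $85,400 × 1.4 = $119,560.
Offense was committed for financial gain (+40%): $119,560 × 1.4 = $167,384.
$167,384 is within the $375,000 maximum.
$167,384 is at or above the $3,500 minimum.

$167,384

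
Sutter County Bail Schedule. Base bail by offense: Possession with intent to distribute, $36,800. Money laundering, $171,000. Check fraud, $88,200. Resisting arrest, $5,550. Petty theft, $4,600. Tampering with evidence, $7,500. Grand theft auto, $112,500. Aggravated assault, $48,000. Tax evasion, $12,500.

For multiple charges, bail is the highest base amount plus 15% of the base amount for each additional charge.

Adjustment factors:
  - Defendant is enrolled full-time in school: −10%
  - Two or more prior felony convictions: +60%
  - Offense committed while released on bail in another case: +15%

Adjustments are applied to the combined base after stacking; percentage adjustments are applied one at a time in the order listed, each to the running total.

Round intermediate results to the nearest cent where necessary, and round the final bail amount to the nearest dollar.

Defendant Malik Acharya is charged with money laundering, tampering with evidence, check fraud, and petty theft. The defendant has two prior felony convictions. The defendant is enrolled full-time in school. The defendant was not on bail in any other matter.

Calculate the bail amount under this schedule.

Base amounts from the schedule: money laundering $171,000; tampering with evidence $7,500; check fraud $88,200; petty theft $4,600.
Stacking rule: highest base plus 15% of each additional charge. Highest is money laundering at $171,000. Additional: $7,500 × 15% = $1,125; $88,200 × 15% = $13,230; $4,600 × 15% = $690. Combined base = $171,000 + $15,045 = $186,045.
Defendant is enrolled full-time in school (−10%): $186,045 × 0.9 = $167,440.50.
Two or more prior felony convictions (+60%): $167,440.50 × 1.6 = $267,904.80.
Rounded to the nearest dollar: $267,905.

$267,905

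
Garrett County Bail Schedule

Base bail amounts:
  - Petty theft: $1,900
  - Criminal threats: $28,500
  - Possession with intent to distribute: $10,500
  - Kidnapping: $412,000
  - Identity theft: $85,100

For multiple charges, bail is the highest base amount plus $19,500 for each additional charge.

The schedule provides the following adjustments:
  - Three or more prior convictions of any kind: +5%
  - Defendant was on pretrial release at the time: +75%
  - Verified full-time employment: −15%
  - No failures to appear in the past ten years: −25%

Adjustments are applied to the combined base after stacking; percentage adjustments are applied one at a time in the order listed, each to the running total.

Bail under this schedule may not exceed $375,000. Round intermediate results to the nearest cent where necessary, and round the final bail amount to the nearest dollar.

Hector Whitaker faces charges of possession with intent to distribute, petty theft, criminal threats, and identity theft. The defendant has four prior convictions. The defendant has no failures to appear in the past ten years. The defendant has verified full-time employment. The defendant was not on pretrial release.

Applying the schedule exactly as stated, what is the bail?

$96,122

Base amounts from the schedule: possession with intent to distribute $10,500; petty theft $1,900; criminal threats $28,500; identity theft $85,100.
Stacking rule: highest base plus $19,500 per additional charge. Highest is identity theft at $85,100; 3 additional charges → +$58,500. Combined base = $143,600.
Three or more prior convictions of any kind (+5%): $143,600 × 1.05 = $150,780.
Verified full-time employment (−15%): $150,780 × 0.85 = $128,163.
No failures to appear in the past ten years (−25%): $128,163 × 0.75 = $96,122.25.
$96,122.25 is within the $375,000 maximum.
Rounded to the nearest dollar: $96,122.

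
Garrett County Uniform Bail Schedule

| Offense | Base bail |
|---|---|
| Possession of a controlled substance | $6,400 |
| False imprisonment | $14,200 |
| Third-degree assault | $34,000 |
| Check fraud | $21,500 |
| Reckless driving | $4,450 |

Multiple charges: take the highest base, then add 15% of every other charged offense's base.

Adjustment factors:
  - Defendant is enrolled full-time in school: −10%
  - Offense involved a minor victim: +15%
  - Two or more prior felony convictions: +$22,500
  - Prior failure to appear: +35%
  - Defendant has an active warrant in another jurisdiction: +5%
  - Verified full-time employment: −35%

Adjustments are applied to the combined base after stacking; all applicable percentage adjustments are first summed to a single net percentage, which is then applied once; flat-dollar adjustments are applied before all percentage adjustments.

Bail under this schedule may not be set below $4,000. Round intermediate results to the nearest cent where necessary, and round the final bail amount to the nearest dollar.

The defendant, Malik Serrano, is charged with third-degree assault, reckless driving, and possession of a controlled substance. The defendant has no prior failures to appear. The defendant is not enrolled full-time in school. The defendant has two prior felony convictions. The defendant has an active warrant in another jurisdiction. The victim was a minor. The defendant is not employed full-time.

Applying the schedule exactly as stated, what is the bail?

$69,753

Base amounts from the schedule: third-degree assault $34,000; reckless driving $4,450; possession of a controlled substance $6,400.
Stacking rule: highest base plus 15% of each additional charge. Highest is third-degree assault at $34,000. Additional: $4,450 × 15% = $667.50; $6,400 × 15% = $960. Combined base = $34,000 + $1,627.50 = $35,627.50.
Two or more prior felony convictions (+$22,500 flat): $35,627.50 + $22,500 = $58,127.50.
Net percentage adjustment: +15% +5% = +20%. $58,127.50 × 1.2 = $69,753.
$69,753 is at or above the $4,000 minimum.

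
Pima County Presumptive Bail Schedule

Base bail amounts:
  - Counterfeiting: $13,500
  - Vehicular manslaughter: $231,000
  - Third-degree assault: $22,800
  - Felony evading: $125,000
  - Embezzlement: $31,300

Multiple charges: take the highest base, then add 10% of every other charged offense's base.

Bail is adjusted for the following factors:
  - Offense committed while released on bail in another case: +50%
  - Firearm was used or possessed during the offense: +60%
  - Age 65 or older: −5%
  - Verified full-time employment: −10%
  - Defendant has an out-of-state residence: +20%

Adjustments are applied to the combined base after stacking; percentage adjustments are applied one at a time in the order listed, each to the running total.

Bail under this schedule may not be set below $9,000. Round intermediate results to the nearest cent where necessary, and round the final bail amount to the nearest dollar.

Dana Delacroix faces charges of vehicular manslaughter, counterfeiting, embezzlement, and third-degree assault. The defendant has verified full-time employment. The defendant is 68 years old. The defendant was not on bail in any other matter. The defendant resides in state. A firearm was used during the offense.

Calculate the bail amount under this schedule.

Base amounts from the schedule: vehicular manslaughter $231,000; counterfeiting $13,500; embezzlement $31,300; third-degree assault $22,800.
Stacking rule: highest base plus 10% of each additional charge. Highest is vehicular manslaughter at $231,000. Additional: $13,500 × 10% = $1,350; $31,300 × 10% = $3,130; $22,800 × 10% = $2,280. Combined base = $231,000 + $6,760 = $237,760.
Firearm was used or possessed during the offense (+60%): $237,760 × 1.6 = $380,416.
Age 65 or older (−5%): $380,416 × 0.95 = $361,395.20.
Verified full-time employment (−10%): $361,395.20 × 0.9 = $325,255.68.
$325,255.68 is at or above the $9,000 minimum.
Rounded to the nearest dollar: $325,256.

$325,256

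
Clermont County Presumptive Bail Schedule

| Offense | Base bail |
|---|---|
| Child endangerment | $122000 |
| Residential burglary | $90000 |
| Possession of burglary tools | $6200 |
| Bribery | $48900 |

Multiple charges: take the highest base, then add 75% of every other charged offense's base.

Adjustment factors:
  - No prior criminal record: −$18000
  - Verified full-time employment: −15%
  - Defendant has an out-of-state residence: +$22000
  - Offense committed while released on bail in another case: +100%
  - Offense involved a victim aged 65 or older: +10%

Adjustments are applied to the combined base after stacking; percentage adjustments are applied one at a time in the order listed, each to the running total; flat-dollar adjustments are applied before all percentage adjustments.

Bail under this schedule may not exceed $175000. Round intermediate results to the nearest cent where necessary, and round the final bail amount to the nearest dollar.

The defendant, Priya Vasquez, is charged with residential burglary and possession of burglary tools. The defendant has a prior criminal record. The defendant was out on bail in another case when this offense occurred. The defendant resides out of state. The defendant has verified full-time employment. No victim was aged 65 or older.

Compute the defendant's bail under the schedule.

$175000

Base amounts from the schedule: residential burglary $90000; possession of burglary tools $6200.
Stacking rule: highest base plus 75% of each additional charge. Highest is residential burglary at $90000. Additional: $6200 × 75% = $4650. Combined base = $90000 + $4650 = $94650.
Defendant has an out-of-state residence (+$22000 flat): $94650 + $22000 = $116650.
Verified full-time employment (−15%): $116650 × 0.85 = $99152.50.
Offense committed while released on bail in another case (+100%): $99152.50 × 2 = $198305.
Result $198305 exceeds the maximum of $175000; bail is capped at $175000.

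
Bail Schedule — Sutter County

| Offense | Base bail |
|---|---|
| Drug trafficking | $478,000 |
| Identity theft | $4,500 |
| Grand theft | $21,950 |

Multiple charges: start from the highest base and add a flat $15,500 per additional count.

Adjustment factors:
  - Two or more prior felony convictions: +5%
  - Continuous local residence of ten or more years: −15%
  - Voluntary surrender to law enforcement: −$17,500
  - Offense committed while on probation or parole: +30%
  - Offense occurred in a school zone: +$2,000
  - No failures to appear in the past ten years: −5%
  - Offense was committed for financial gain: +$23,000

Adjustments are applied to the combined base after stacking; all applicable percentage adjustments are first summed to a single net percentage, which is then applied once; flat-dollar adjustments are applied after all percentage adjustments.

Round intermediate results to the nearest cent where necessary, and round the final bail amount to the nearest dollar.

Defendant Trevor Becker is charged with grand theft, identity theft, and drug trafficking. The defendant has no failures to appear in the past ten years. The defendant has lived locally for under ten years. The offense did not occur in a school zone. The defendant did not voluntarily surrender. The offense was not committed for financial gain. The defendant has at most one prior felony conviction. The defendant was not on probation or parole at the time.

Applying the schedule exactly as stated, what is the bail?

$483,550

Base amounts from the schedule: grand theft $21,950; identity theft $4,500; drug trafficking $478,000.
Stacking rule: highest base plus $15,500 per additional charge. Highest is drug trafficking at $478,000; 2 additional charges → +$31,000. Combined base = $509,000.
No failures to appear in the past ten years (−5%): $509,000 × 0.95 = $483,550.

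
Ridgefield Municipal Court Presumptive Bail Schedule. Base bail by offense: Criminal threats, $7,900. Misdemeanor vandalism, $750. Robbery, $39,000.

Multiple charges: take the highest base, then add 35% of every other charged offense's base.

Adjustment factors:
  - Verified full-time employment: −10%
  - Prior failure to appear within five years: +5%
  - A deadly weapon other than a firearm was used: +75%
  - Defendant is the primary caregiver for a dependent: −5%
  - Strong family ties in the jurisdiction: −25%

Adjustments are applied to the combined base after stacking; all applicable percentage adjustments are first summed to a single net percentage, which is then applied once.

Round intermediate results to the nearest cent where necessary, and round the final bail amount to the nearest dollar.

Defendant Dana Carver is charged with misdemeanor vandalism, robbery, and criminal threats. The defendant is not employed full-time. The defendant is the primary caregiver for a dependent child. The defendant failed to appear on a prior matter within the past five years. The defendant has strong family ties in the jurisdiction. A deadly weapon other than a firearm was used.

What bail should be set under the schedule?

Base amounts from the schedule: misdemeanor vandalism $750; robbery $39,000; criminal threats $7,900.
Stacking rule: highest base plus 35% of each additional charge. Highest is robbery at $39,000. Additional: $750 × 35% = $262.50; $7,900 × 35% = $2,765. Combined base = $39,000 + $3,027.50 = $42,027.50.
Net percentage adjustment: +5% +75% −5% −25% = +50%. $42,027.50 × 1.5 = $63,041.25.
Rounded to the nearest dollar: $63,041.

$63,041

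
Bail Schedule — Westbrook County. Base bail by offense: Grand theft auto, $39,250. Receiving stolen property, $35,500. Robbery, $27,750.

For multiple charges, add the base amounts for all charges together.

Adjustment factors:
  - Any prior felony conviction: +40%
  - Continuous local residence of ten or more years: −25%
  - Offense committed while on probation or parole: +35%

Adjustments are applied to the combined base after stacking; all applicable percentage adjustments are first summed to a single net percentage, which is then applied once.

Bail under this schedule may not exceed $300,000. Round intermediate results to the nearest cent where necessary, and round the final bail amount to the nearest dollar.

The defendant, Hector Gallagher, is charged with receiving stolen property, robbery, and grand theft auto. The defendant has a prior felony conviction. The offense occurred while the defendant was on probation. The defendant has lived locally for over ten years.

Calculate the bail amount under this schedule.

$153,750

Base amounts from the schedule: receiving stolen property $35,500; robbery $27,750; grand theft auto $39,250.
Stacking rule: sum of all bases. $35,500 + $27,750 + $39,250 = $102,500.
Net percentage adjustment: +40% −25% +35% = +50%. $102,500 × 1.5 = $153,750.
$153,750 is within the $300,000 maximum.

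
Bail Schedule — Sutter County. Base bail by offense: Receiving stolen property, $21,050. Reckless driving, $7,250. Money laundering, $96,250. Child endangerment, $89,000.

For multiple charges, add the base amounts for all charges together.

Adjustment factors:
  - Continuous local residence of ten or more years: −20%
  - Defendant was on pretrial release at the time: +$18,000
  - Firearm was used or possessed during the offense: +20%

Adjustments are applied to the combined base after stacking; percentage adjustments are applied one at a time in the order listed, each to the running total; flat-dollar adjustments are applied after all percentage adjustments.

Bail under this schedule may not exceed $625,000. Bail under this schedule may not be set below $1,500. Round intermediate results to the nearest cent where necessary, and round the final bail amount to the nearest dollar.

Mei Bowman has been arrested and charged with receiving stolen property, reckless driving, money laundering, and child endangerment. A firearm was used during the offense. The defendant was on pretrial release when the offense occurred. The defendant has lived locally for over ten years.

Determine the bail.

Base amounts from the schedule: receiving stolen property $21,050; reckless driving $7,250; money laundering $96,250; child endangerment $89,000.
Stacking rule: sum of all bases. $21,050 + $7,250 + $96,250 + $89,000 = $213,550.
Continuous local residence of ten or more years (−20%): $213,550 × 0.8 = $170,840.
Firearm was used or possessed during the offense (+20%): $170,840 × 1.2 = $205,008.
Defendant was on pretrial release at the time (+$18,000 flat): $205,008 + $18,000 = $223,008.
$223,008 is within the $625,000 maximum.
$223,008 is at or above the $1,500 minimum.

$223,008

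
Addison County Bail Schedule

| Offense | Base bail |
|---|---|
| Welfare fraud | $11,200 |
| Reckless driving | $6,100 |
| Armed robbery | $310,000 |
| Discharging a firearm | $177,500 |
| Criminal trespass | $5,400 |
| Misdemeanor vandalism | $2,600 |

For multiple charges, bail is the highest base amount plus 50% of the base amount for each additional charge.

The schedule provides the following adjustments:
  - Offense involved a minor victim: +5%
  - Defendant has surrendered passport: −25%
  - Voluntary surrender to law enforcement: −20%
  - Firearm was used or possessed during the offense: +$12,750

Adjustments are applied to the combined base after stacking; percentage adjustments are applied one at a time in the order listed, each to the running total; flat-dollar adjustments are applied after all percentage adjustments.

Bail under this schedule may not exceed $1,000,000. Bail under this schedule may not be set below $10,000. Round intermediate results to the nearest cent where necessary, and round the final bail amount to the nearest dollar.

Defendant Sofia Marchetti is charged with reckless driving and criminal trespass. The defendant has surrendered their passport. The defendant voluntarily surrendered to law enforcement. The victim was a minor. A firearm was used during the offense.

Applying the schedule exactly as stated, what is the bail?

$18,294

Base amounts from the schedule: reckless driving $6,100; criminal trespass $5,400.
Stacking rule: highest base plus 50% of each additional charge. Highest is reckless driving at $6,100. Additional: $5,400 × 50% = $2,700. Combined base = $6,100 + $2,700 = $8,800.
Offense involved a minor victim (+5%): $8,800 × 1.05 = $9,240.
Defendant has surrendered passport (−25%): $9,240 × 0.75 = $6,930.
Voluntary surrender to law enforcement (−20%): $6,930 × 0.8 = $5,544.
Firearm was used or possessed during the offense (+$12,750 flat): $5,544 + $12,750 = $18,294.
$18,294 is within the $1,000,000 maximum.
$18,294 is at or above the $10,000 minimum.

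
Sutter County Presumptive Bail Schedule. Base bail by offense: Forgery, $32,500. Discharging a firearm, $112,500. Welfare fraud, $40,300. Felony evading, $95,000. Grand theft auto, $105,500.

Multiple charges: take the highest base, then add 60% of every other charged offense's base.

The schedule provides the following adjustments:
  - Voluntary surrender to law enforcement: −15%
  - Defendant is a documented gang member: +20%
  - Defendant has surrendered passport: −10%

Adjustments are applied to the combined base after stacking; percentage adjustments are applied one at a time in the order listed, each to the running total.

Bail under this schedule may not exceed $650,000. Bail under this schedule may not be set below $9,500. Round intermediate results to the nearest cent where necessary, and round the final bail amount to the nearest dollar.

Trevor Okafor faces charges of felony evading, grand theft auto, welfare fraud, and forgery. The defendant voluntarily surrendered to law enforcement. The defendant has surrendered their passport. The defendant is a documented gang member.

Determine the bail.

$189,273

Base amounts from the schedule: felony evading $95,000; grand theft auto $105,500; welfare fraud $40,300; forgery $32,500.
Stacking rule: highest base plus 60% of each additional charge. Highest is grand theft auto at $105,500. Additional: $95,000 × 60% = $57,000; $40,300 × 60% = $24,180; $32,500 × 60% = $19,500. Combined base = $105,500 + $100,680 = $206,180.
Voluntary surrender to law enforcement (−15%): $206,180 × 0.85 = $175,253.
Defendant is a documented gang member (+20%): $175,253 × 1.2 = $210,303.60.
Defendant has surrendered passport (−10%): $210,303.60 × 0.9 = $189,273.24.
$189,273.24 is within the $650,000 maximum.
$189,273.24 is at or above the $9,500 minimum.
Rounded to the nearest dollar: $189,273.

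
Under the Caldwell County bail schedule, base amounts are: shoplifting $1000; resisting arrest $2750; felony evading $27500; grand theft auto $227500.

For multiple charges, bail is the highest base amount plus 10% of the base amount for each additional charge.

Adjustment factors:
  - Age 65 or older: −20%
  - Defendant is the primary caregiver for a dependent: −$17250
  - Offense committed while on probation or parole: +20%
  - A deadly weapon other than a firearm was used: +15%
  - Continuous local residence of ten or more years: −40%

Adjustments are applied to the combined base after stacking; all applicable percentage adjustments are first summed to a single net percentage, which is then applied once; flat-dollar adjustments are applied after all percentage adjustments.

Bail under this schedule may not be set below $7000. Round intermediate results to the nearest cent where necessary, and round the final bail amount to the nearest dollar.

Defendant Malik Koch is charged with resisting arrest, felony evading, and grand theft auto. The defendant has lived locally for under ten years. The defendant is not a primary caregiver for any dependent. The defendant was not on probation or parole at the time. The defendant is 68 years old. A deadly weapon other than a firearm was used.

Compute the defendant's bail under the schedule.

Base amounts from the schedule: resisting arrest $2750; felony evading $27500; grand theft auto $227500.
Stacking rule: highest base plus 10% of each additional charge. Highest is grand theft auto at $227500. Additional: $2750 × 10% = $275; $27500 × 10% = $2750. Combined base = $227500 + $3025 = $230525.
Net percentage adjustment: −20% +15% = −5%. $230525 × 0.95 = $218998.75.
$218998.75 is at or above the $7000 minimum.
Rounded to the nearest dollar: $218999.

$218999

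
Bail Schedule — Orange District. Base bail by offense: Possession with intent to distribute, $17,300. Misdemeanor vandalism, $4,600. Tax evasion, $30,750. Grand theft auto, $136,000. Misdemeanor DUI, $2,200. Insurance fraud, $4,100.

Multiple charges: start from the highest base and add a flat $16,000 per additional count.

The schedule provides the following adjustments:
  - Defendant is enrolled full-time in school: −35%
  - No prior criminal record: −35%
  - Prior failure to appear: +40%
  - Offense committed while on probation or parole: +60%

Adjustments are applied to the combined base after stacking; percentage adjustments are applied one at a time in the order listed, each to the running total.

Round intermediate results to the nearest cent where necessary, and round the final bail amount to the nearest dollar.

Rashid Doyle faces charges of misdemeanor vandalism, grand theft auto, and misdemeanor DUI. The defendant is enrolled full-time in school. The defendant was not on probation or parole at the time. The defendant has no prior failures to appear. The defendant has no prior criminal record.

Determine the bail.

Base amounts from the schedule: misdemeanor vandalism $4,600; grand theft auto $136,000; misdemeanor DUI $2,200.
Stacking rule: highest base plus $16,000 per additional charge. Highest is grand theft auto at $136,000; 2 additional charges → +$32,000. Combined base = $168,000.
Defendant is enrolled full-time in school (−35%): $168,000 × 0.65 = $109,200.
No prior criminal record (−35%): $109,200 × 0.65 = $70,980.

$70,980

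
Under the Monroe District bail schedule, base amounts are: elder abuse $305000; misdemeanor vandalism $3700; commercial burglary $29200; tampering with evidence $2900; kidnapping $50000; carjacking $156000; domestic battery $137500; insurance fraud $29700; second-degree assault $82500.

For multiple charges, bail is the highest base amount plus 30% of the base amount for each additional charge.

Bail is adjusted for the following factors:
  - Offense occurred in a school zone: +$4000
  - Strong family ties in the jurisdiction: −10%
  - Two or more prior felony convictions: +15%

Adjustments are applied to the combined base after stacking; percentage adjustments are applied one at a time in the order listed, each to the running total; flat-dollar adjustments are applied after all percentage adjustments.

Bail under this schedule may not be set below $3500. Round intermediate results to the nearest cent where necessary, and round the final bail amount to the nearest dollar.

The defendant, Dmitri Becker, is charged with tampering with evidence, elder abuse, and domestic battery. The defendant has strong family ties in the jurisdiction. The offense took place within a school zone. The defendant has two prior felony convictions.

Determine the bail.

Base amounts from the schedule: tampering with evidence $2900; elder abuse $305000; domestic battery $137500.
Stacking rule: highest base plus 30% of each additional charge. Highest is elder abuse at $305000. Additional: $2900 × 30% = $870; $137500 × 30% = $41250. Combined base = $305000 + $42120 = $347120.
Strong family ties in the jurisdiction (−10%): $347120 × 0.9 = $312408.
Two or more prior felony convictions (+15%): $312408 × 1.15 = $359269.20.
Offense occurred in a school zone (+$4000 flat): $359269.20 + $4000 = $363269.20.
$363269.20 is at or above the $3500 minimum.
Rounded to the nearest dollar: $363269.

$363269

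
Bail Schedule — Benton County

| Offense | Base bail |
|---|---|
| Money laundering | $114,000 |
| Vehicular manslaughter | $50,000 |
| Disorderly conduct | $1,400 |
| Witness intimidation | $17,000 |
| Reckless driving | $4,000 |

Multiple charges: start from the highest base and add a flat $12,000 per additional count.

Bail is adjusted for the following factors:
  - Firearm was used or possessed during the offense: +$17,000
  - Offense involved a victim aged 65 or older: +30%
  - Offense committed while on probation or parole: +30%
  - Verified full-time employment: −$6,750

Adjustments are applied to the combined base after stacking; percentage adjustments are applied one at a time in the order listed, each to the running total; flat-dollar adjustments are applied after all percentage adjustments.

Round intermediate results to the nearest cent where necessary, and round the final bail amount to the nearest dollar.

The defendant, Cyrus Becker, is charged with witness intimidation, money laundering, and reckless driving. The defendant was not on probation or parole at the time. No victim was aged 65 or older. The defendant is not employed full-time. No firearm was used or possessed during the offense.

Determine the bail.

$138,000

Base amounts from the schedule: witness intimidation $17,000; money laundering $114,000; reckless driving $4,000.
Stacking rule: highest base plus $12,000 per additional charge. Highest is money laundering at $114,000; 2 additional charges → +$24,000. Combined base = $138,000.
No adjustment factors apply to this defendant.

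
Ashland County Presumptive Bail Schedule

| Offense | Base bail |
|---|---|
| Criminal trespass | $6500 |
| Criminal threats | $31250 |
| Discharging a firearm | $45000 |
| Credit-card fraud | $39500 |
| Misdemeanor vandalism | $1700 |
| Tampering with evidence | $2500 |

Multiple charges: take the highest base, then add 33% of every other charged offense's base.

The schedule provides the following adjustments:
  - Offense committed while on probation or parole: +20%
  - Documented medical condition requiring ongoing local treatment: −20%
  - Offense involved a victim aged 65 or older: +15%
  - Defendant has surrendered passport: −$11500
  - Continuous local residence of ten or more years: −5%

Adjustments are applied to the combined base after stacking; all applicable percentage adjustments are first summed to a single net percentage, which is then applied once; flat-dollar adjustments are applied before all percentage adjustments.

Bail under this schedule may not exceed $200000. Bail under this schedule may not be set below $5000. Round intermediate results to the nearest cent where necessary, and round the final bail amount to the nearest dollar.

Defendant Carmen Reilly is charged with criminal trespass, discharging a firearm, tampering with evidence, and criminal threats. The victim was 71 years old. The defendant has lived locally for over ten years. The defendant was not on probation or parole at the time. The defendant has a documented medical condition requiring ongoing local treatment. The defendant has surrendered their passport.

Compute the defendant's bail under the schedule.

$42104

Base amounts from the schedule: criminal trespass $6500; discharging a firearm $45000; tampering with evidence $2500; criminal threats $31250.
Stacking rule: highest base plus 33% of each additional charge. Highest is discharging a firearm at $45000. Additional: $6500 × 33% = $2145; $2500 × 33% = $825; $31250 × 33% = $10312.50. Combined base = $45000 + $13282.50 = $58282.50.
Defendant has surrendered passport (−$11500 flat): $58282.50 − $11500 = $46782.50.
Net percentage adjustment: −20% +15% −5% = −10%. $46782.50 × 0.9 = $42104.25.
$42104.25 is within the $200000 maximum.
$42104.25 is at or above the $5000 minimum.
Rounded to the nearest dollar: $42104.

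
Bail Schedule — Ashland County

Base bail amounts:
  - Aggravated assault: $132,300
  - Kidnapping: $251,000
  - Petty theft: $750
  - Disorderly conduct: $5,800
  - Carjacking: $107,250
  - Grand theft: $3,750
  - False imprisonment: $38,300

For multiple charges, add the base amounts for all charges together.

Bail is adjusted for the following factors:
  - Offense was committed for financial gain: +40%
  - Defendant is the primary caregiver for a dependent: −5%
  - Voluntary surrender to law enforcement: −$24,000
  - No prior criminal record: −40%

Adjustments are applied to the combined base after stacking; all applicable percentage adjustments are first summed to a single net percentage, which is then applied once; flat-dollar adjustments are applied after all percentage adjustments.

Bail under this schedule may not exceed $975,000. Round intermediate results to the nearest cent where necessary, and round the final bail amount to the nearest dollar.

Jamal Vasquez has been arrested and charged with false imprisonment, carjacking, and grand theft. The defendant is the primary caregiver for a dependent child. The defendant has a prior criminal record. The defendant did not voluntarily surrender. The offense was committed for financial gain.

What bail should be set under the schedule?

$201,555

Base amounts from the schedule: false imprisonment $38,300; carjacking $107,250; grand theft $3,750.
Stacking rule: sum of all bases. $38,300 + $107,250 + $3,750 = $149,300.
Net percentage adjustment: +40% −5% = +35%. $149,300 × 1.35 = $201,555.
$201,555 is within the $975,000 maximum.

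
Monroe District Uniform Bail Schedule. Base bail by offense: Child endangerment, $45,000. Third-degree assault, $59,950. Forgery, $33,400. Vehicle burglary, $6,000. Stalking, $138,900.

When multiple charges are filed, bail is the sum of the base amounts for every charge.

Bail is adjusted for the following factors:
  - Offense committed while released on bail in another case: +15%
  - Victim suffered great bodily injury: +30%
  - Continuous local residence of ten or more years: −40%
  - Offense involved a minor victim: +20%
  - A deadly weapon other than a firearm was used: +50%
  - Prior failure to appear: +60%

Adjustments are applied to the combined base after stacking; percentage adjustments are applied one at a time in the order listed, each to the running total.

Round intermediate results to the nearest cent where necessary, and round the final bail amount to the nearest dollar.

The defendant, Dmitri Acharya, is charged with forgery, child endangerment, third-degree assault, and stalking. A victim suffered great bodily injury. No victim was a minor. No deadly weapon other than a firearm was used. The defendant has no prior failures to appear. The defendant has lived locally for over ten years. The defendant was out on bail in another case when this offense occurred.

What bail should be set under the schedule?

Base amounts from the schedule: forgery $33,400; child endangerment $45,000; third-degree assault $59,950; stalking $138,900.
Stacking rule: sum of all bases. $33,400 + $45,000 + $59,950 + $138,900 = $277,250.
Offense committed while released on bail in another case (+15%): $277,250 × 1.15 = $318,837.50.
Victim suffered great bodily injury (+30%): $318,837.50 × 1.3 = $414,488.75.
Continuous local residence of ten or more years (−40%): $414,488.75 × 0.6 = $248,693.25.
Rounded to the nearest dollar: $248,693.

$248,693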